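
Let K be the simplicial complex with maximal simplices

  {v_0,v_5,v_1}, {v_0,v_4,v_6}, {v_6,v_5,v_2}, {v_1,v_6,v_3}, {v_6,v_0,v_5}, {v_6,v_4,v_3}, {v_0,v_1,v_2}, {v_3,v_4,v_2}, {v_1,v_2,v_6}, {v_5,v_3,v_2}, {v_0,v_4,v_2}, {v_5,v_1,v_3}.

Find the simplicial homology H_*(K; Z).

H_0 = Z,  H_1 = Z/2Z,  H_2 = 0.

Order the vertices as v_0 < v_1 < v_2 < v_3 < v_4 < v_5 < v_6. Listing each simplex with vertices in this order, K has dimension 2 with simplices:

  0-simplices (7): [v_0], [v_1], [v_2], [v_3], [v_4], [v_5], [v_6]
  1-simplices (18): (18 of them)
  2-simplices (12): (12 of them)

Hence C_0 ≅ Z^7, C_1 ≅ Z^18, C_2 ≅ Z^12.

Boundary ∂_1: C_1 → C_0 maps an edge to its endpoints' difference, ∂[p,q] = q − p.
As a 7×18 matrix over Z this has rank 6, with invariant factors (1,1,1,1,1,1).

Boundary ∂_2: C_2 → C_1 maps a triangle to the signed sum of its edges. For instance
  ∂[v_0,v_1,v_2] = [v_1,v_2] − [v_0,v_2] + [v_0,v_1],
  ∂[v_2,v_3,v_5] = [v_3,v_5] − [v_2,v_5] + [v_2,v_3].
As a 18×12 matrix over Z this has rank 12, with invariant factors (1,1,1,1,1,1,1,1,1,1,1,2).

Computing H_k = (kernel of ∂_k) / (image of ∂_{k+1}):

  H_0: rank C_0 − rank ∂_1 = 7 − 6 = 1, and the invariant factors of ∂_1 are all 1, so H_0 ≅ Z.
  H_1: rank ker ∂_1 − rank ∂_2 = (18 − 6) − 12 = 0, and ∂_2 has invariant factor 2 > 1, so H_1 ≅ Z/2Z.
  H_2: rank ker ∂_2 − rank ∂_3 = (12 − 12) − 0 = 0, and there is no ∂_3, so H_2 ≅ 0.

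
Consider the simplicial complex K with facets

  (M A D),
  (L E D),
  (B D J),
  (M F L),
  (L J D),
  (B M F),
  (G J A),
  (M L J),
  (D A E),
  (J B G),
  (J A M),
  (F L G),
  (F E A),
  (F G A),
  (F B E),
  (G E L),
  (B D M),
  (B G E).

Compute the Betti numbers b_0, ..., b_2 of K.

b_0 = 1, b_1 = 1, b_2 = 0.

Fix the vertex order A < B < D < E < F < G < J < L < M and write every simplex with vertices in increasing order. Then dim K = 2 and the simplices of K are:

  0-simplices (9): A, B, D, E, F, G, J, L, M
  1-simplices (27): AD, AE, AF, AG, AJ, AM, BD, BE, BF, BG, BJ, BM, DE, DJ, DL, DM, EF, EG, EL, FG, FL, FM, GJ, GL, JL, JM, LM
  2-simplices (18): ADE, ADM, AEF, AFG, AGJ, AJM, BDJ, BDM, BEF, BEG, BFM, BGJ, DEL, DJL, EGL, FGL, FLM, JLM

so the chain groups are C_0 ≅ Z^9, C_1 ≅ Z^27, C_2 ≅ Z^18.

Boundary ∂_1: C_1 → C_0 maps an edge to its endpoints' difference, ∂[p,q] = q − p.
The resulting 9×27 matrix has rank 8, and its Smith normal form has invariant factors (1,1,1,1,1,1,1,1).

∂_2: C_2 → C_1 acts by ∂[p,q,r] = [q,r] − [p,r] + [p,q]. For instance
  ∂BEF = EF − BF + BE,
  ∂FGL = GL − FL + FG.
As a 27×18 matrix over Z this has rank 18, with invariant factors (1,1,1,1,1,1,1,1,1,1,1,1,1,1,1,1,1,2).

Now H_k = ker ∂_k / im ∂_{k+1}, so:

  H_0: rank C_0 − rank ∂_1 = 9 − 8 = 1, and the invariant factors of ∂_1 are all 1, so H_0 = Z.
  H_1: rank ker ∂_1 − rank ∂_2 = (27 − 8) − 18 = 1, and ∂_2 has invariant factor 2 > 1, so H_1 = Z ⊕ Z/2.
  H_2: rank ker ∂_2 − rank ∂_3 = (18 − 18) − 0 = 0, and there is no ∂_3, so H_2 = 0.

As a check, the Euler characteristic is 9 − 27 + 18 = 0, which agrees with 1 − 1 + 0 = 0.

Hence the Betti numbers are b_0 = 1, b_1 = 1, b_2 = 0.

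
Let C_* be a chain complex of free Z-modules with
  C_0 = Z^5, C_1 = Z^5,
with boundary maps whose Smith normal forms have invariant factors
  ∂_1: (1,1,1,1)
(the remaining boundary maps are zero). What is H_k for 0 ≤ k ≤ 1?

H_0 = Z,  H_1 = Z.

H_0: b_0 = 5 − 0 − 4 = 1; torsion from ∂_1 factors > 1: none. So H_0 = Z.
H_1: b_1 = 5 − 4 − 0 = 1; torsion from ∂_2 factors > 1: none. So H_1 = Z.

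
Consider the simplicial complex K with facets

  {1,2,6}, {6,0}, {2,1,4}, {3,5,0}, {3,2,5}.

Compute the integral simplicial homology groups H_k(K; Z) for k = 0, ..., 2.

H_0 = Z,  H_1 = Z,  H_2 = 0.

Order the vertices as 0 < 1 < 2 < 3 < 4 < 5 < 6. Listing each simplex with vertices in this order, K has dimension 2 with simplices:

  0-simplices (7): [0], [1], [2], [3], [4], [5], [6]
  1-simplices (11): [0,3], [0,5], [0,6], [1,2], [1,4], [1,6], [2,3], [2,4], [2,5], [2,6], [3,5]
  2-simplices (4): [0,3,5], [1,2,4], [1,2,6], [2,3,5]

Hence C_0 ≅ Z^7, C_1 ≅ Z^11, C_2 ≅ Z^4.

Boundary ∂_1: C_1 → C_0 is given by ∂[p,q] = [q] − [p]. For instance
  ∂[1,6] = [6] − [1].
As a 7×11 matrix over Z this has rank 6, with invariant factors (1,1,1,1,1,1).

Boundary ∂_2: C_2 → C_1 sends each 2-simplex [p,q,r] to [q,r] − [p,r] + [p,q]. For instance
  ∂[2,3,5] = [3,5] − [2,5] + [2,3],
  ∂[1,2,6] = [2,6] − [1,6] + [1,2].
This gives a 11×4 integer matrix of rank 4; reducing to Smith normal form yields diagonal entries (1,1,1,1).

Reading off H_k = ker ∂_k / im ∂_{k+1}:

  H_0: rank C_0 − rank ∂_1 = 7 − 6 = 1, and the invariant factors of ∂_1 are all 1, so H_0 = Z.
  H_1: rank ker ∂_1 − rank ∂_2 = (11 − 6) − 4 = 1, and the invariant factors of ∂_2 are all 1, so H_1 = Z.
  H_2: rank ker ∂_2 − rank ∂_3 = (4 − 4) − 0 = 0, and there is no ∂_3, so H_2 = 0.

As a check, the Euler characteristic is 7 − 11 + 4 = 0, which agrees with 1 − 1 + 0 = 0.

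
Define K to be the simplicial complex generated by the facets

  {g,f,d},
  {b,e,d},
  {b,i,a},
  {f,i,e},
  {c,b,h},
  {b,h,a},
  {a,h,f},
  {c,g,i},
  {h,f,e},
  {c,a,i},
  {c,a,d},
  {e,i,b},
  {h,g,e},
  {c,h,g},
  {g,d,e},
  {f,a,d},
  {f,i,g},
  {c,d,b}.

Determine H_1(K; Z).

Take the total order a < b < c < d < e < f < g < h < i on the vertex set. Then K (dimension 2) consists of the simplices:

  0-simplices (9): a, b, c, d, e, f, g, h, i
  1-simplices (27): ab, ac, ad, af, ah, ai, bc, bd, be, bh, bi, cd, cg, ch, ci, de, df, dg, ef, eg, eh, ei, fg, fh, fi, gh, gi
  2-simplices (18): abh, abi, acd, aci, adf, afh, bcd, bch, bde, bei, cgh, cgi, deg, dfg, efh, efi, egh, fgi

giving chain groups C_0 ≅ Z^9, C_1 ≅ Z^27, C_2 ≅ Z^18.

∂_1: C_1 → C_0 maps an edge to its endpoints' difference, ∂[p,q] = q − p. For instance
  ∂cd = d − c.
As a 9×27 matrix over Z this has rank 8, with invariant factors (1,1,1,1,1,1,1,1).

∂_2: C_2 → C_1 acts by ∂[p,q,r] = [q,r] − [p,r] + [p,q]. For instance
  ∂acd = cd − ad + ac,
  ∂bcd = cd − bd + bc.
As a 27×18 matrix over Z this has rank 18, with invariant factors (1,1,1,1,1,1,1,1,1,1,1,1,1,1,1,1,1,2).

From H_k ≅ ker(∂_k) / im(∂_{k+1}) we obtain:

  H_1: rank ker ∂_1 − rank ∂_2 = (27 − 8) − 18 = 1, and ∂_2 has invariant factor 2 > 1, so H_1 = Z ⊕ Z_2.

H_1 ≅ Z ⊕ Z_2.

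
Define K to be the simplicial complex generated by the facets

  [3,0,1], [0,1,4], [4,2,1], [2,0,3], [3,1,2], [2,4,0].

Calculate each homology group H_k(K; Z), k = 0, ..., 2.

H_0 ≅ Z,  H_1 = 0,  H_2 ≅ Z.

K has 5 vertices, 9 edges, 6 triangles.
rank ∂_0 = 0, rank ∂_1 = 4 ⇒ b_0 = 5 − 0 − 4 = 1; all invariant factors of ∂_1 are 1 so no torsion. So H_0 = Z.
rank ∂_1 = 4, rank ∂_2 = 5 ⇒ b_1 = 9 − 4 − 5 = 0; all invariant factors of ∂_2 are 1 so no torsion. So H_1 = 0.
rank ∂_2 = 5, rank ∂_3 = 0 ⇒ b_2 = 6 − 5 − 0 = 1. So H_2 = Z.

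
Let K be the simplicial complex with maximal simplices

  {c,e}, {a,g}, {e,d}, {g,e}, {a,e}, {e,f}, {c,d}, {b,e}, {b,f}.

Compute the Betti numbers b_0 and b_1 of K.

b_0 = 1, b_1 = 3.

K has 7 vertices, 9 edges.
rank ∂_0 = 0, rank ∂_1 = 6 ⇒ b_0 = 7 − 0 − 6 = 1; all invariant factors of ∂_1 are 1 so no torsion. So H_0 = Z.
rank ∂_1 = 6, rank ∂_2 = 0 ⇒ b_1 = 9 − 6 − 0 = 3. So H_1 = Z^3.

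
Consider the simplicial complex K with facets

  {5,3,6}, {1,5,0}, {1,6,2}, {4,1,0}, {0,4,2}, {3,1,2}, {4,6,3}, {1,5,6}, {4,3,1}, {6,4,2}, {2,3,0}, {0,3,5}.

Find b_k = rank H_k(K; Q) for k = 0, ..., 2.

b_0 = 1, b_1 = 0, b_2 = 0.

Take the total order 0 < 1 < 2 < 3 < 4 < 5 < 6 on the vertex set. Then K (dimension 2) consists of the simplices:

  0-simplices (7): [0], [1], [2], [3], [4], [5], [6]
  1-simplices (18): [0,1], [0,2], [0,3], [0,4], [0,5], [1,2], [1,3], [1,4], [1,5], [1,6], [2,3], [2,4], [2,6], [3,4], [3,5], [3,6], [4,6], [5,6]
  2-simplices (12): [0,1,4], [0,1,5], [0,2,3], [0,2,4], [0,3,5], [1,2,3], [1,2,6], [1,3,4], [1,5,6], [2,4,6], [3,4,6], [3,5,6]

giving chain groups C_0 ≅ Z^7, C_1 ≅ Z^18, C_2 ≅ Z^12.

∂_1: C_1 → C_0 is given by ∂[p,q] = [q] − [p].
The resulting 7×18 matrix has rank 6, and its Smith normal form has invariant factors (1,1,1,1,1,1).

Boundary ∂_2: C_2 → C_1 acts by ∂[p,q,r] = [q,r] − [p,r] + [p,q]. For instance
  ∂[0,1,5] = [1,5] − [0,5] + [0,1],
  ∂[1,5,6] = [5,6] − [1,6] + [1,5].
The resulting 18×12 matrix has rank 12, and its Smith normal form has invariant factors (1,1,1,1,1,1,1,1,1,1,1,2).

From H_k ≅ ker(∂_k) / im(∂_{k+1}) we obtain:

  H_0: rank C_0 − rank ∂_1 = 7 − 6 = 1, and the invariant factors of ∂_1 are all 1, so H_0 = Z.
  H_1: rank ker ∂_1 − rank ∂_2 = (18 − 6) − 12 = 0, and ∂_2 has invariant factor 2 > 1, so H_1 = Z/2.
  H_2: rank ker ∂_2 − rank ∂_3 = (12 − 12) − 0 = 0, and there is no ∂_3, so H_2 = 0.

As a check, the Euler characteristic is 7 − 18 + 12 = 1, which agrees with 1 − 0 + 0 = 1.
(K is a triangulation of the real projective plane RP^2.)

Hence the Betti numbers are b_0 = 1, b_1 = 0, b_2 = 0.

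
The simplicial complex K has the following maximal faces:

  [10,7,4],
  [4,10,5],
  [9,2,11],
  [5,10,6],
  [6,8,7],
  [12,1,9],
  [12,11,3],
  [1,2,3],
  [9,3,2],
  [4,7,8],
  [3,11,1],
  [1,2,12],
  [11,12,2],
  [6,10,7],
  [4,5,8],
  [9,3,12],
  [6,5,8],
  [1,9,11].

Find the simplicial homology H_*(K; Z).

Take the total order 1 < 2 < 3 < 4 < 5 < 6 < 7 < 8 < 9 < 10 < 11 < 12 on the vertex set. Then K (dimension 2) consists of the simplices:

  0-simplices (12): [1], [2], [3], [4], [5], [6], [7], [8], [9], [10], [11], [12]
  1-simplices (27): (27 of them)
  2-simplices (18): (18 of them)

Hence C_0 ≅ Z^12, C_1 ≅ Z^27, C_2 ≅ Z^18.

Boundary ∂_1: C_1 → C_0 is given by ∂[p,q] = [q] − [p]. For instance
  ∂[1,3] = [3] − [1].
This gives a 12×27 integer matrix of rank 10; reducing to Smith normal form yields diagonal entries (1,1,1,1,1,1,1,1,1,1).

The boundary map ∂_2: C_2 → C_1 sends each 2-simplex [p,q,r] to [q,r] − [p,r] + [p,q]. For instance
  ∂[1,2,12] = [2,12] − [1,12] + [1,2],
  ∂[1,9,12] = [9,12] − [1,12] + [1,9].
This gives a 27×18 integer matrix of rank 17; reducing to Smith normal form yields diagonal entries (1,1,1,1,1,1,1,1,1,1,1,1,1,1,1,1,2).

From H_k ≅ ker(∂_k) / im(∂_{k+1}) we obtain:

  H_0: rank C_0 − rank ∂_1 = 12 − 10 = 2, and the invariant factors of ∂_1 are all 1, so H_0 = Z^2.
  H_1: rank ker ∂_1 − rank ∂_2 = (27 − 10) − 17 = 0, and ∂_2 has invariant factor 2 > 1, so H_1 = Z/2.
  H_2: rank ker ∂_2 − rank ∂_3 = (18 − 17) − 0 = 1, and there is no ∂_3, so H_2 = Z.

As a check, the Euler characteristic is 12 − 27 + 18 = 3, which agrees with 2 − 0 + 1 = 3.

H_0 ≅ Z^2,  H_1 ≅ Z/2,  H_2 ≅ Z.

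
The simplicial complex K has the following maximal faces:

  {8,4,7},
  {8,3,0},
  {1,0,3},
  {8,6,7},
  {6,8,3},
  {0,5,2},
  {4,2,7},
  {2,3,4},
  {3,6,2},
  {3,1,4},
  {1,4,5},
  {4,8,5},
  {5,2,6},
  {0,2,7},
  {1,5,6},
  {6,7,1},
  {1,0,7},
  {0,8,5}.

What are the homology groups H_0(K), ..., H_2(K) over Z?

H_0 ≅ Z,  H_1 ≅ Z^2,  H_2 ≅ Z.

K has 9 vertices, 27 edges, 18 triangles.
rank ∂_0 = 0, rank ∂_1 = 8 ⇒ b_0 = 9 − 0 − 8 = 1; all invariant factors of ∂_1 are 1 so no torsion. So H_0 = Z.
rank ∂_1 = 8, rank ∂_2 = 17 ⇒ b_1 = 27 − 8 − 17 = 2; all invariant factors of ∂_2 are 1 so no torsion. So H_1 = Z^2.
rank ∂_2 = 17, rank ∂_3 = 0 ⇒ b_2 = 18 − 17 − 0 = 1. So H_2 = Z.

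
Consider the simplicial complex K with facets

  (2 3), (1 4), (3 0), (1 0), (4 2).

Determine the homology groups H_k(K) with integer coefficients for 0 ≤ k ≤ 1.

H_0 ≅ Z,  H_1 ≅ Z.

We work with the vertex ordering 0 < 1 < 2 < 3 < 4. The simplices of K, each written with vertices in increasing order, are:

  0-simplices (5): [0], [1], [2], [3], [4]
  1-simplices (5): [0,1], [0,3], [1,4], [2,3], [2,4]

Hence C_0 ≅ Z^5, C_1 ≅ Z^5.

∂_1: C_1 → C_0 sends each edge [p,q] (with p < q) to q − p. For instance
  ∂[1,4] = [4] − [1].
As a 5×5 matrix over Z this has rank 4, with invariant factors (1,1,1,1).

Computing H_k = (kernel of ∂_k) / (image of ∂_{k+1}):

  H_0: rank C_0 − rank ∂_1 = 5 − 4 = 1, and the invariant factors of ∂_1 are all 1, so H_0 = Z.
  H_1: rank ker ∂_1 − rank ∂_2 = (5 − 4) − 0 = 1, and there is no ∂_2, so H_1 = Z.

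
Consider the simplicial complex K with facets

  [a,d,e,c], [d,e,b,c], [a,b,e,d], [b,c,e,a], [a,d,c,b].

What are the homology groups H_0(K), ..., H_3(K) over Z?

H_0 = Z,  H_1 = 0,  H_2 = 0,  H_3 = Z.

K has 5 vertices, 10 edges, 10 triangles, 5 3-simplices.
rank ∂_0 = 0, rank ∂_1 = 4 ⇒ b_0 = 5 − 0 − 4 = 1; all invariant factors of ∂_1 are 1 so no torsion. So H_0 = Z.
rank ∂_1 = 4, rank ∂_2 = 6 ⇒ b_1 = 10 − 4 − 6 = 0; all invariant factors of ∂_2 are 1 so no torsion. So H_1 = 0.
rank ∂_2 = 6, rank ∂_3 = 4 ⇒ b_2 = 10 − 6 − 4 = 0; all invariant factors of ∂_3 are 1 so no torsion. So H_2 = 0.
rank ∂_3 = 4, rank ∂_4 = 0 ⇒ b_3 = 5 − 4 − 0 = 1. So H_3 = Z.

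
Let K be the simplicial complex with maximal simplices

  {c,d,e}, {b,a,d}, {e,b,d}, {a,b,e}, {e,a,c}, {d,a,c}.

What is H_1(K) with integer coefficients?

Order the vertices as a < b < c < d < e. Listing each simplex with vertices in this order, K has dimension 2 with simplices:

  0-simplices (5): a, b, c, d, e
  1-simplices (9): ab, ac, ad, ae, bd, be, cd, ce, de
  2-simplices (6): abd, abe, acd, ace, bde, cde

giving chain groups C_0 ≅ Z^5, C_1 ≅ Z^9, C_2 ≅ Z^6.

Boundary ∂_1: C_1 → C_0 maps an edge to its endpoints' difference, ∂[p,q] = q − p. For instance
  ∂ab = b − a.
This gives a 5×9 integer matrix of rank 4; reducing to Smith normal form yields diagonal entries (1,1,1,1).

∂_2: C_2 → C_1 maps a triangle to the signed sum of its edges. For instance
  ∂abd = bd − ad + ab,
  ∂acd = cd − ad + ac.
The 9×6 boundary matrix has rank 5 and Smith normal form diag(1,1,1,1,1).

Computing H_k = (kernel of ∂_k) / (image of ∂_{k+1}):

  H_1: rank ker ∂_1 − rank ∂_2 = (9 − 4) − 5 = 0, and the invariant factors of ∂_2 are all 1, so H_1 = 0.

H_1 ≅ 0.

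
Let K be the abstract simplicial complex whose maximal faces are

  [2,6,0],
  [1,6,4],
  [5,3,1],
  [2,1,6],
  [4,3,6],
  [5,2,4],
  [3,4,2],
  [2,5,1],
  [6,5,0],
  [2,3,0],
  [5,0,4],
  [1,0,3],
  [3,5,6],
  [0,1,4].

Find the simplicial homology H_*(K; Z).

Order the vertices as 0 < 1 < 2 < 3 < 4 < 5 < 6. Listing each simplex with vertices in this order, K has dimension 2 with simplices:

  0-simplices (7): [0], [1], [2], [3], [4], [5], [6]
  1-simplices (21): [0,1], [0,2], [0,3], [0,4], [0,5], [0,6], [1,2], [1,3], [1,4], [1,5], [1,6], [2,3], [2,4], [2,5], [2,6], [3,4], [3,5], [3,6], [4,5], [4,6], [5,6]
  2-simplices (14): [0,1,3], [0,1,4], [0,2,3], [0,2,6], [0,4,5], [0,5,6], [1,2,5], [1,2,6], [1,3,5], [1,4,6], [2,3,4], [2,4,5], [3,4,6], [3,5,6]

giving chain groups C_0 ≅ Z^7, C_1 ≅ Z^21, C_2 ≅ Z^14.

Boundary ∂_1: C_1 → C_0 maps an edge to its endpoints' difference, ∂[p,q] = q − p.
The 7×21 boundary matrix has rank 6 and Smith normal form diag(1,1,1,1,1,1).

The boundary map ∂_2: C_2 → C_1 sends each 2-simplex [p,q,r] to [q,r] − [p,r] + [p,q]. For instance
  ∂[0,1,3] = [1,3] − [0,3] + [0,1],
  ∂[3,4,6] = [4,6] − [3,6] + [3,4].
This gives a 21×14 integer matrix of rank 13; reducing to Smith normal form yields diagonal entries (1,1,1,1,1,1,1,1,1,1,1,1,1).

From H_k ≅ ker(∂_k) / im(∂_{k+1}) we obtain:

  H_0: rank C_0 − rank ∂_1 = 7 − 6 = 1, and the invariant factors of ∂_1 are all 1, so H_0 = Z.
  H_1: rank ker ∂_1 − rank ∂_2 = (21 − 6) − 13 = 2, and the invariant factors of ∂_2 are all 1, so H_1 = Z^2.
  H_2: rank ker ∂_2 − rank ∂_3 = (14 − 13) − 0 = 1, and there is no ∂_3, so H_2 = Z.

As a check, the Euler characteristic is 7 − 21 + 14 = 0, which agrees with 1 − 2 + 1 = 0.

H_0 ≅ Z,  H_1 ≅ Z^2,  H_2 ≅ Z.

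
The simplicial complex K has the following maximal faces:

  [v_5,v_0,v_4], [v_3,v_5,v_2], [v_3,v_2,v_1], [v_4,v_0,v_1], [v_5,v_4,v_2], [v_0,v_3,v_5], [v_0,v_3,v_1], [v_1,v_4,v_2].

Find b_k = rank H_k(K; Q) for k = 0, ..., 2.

Order the vertices as v_0 < v_1 < v_2 < v_3 < v_4 < v_5. Listing each simplex with vertices in this order, K has dimension 2 with simplices:

  0-simplices (6): [v_0], [v_1], [v_2], [v_3], [v_4], [v_5]
  1-simplices (12): [v_0,v_1], [v_0,v_3], [v_0,v_4], [v_0,v_5], [v_1,v_2], [v_1,v_3], [v_1,v_4], [v_2,v_3], [v_2,v_4], [v_2,v_5], [v_3,v_5], [v_4,v_5]
  2-simplices (8): [v_0,v_1,v_3], [v_0,v_1,v_4], [v_0,v_3,v_5], [v_0,v_4,v_5], [v_1,v_2,v_3], [v_1,v_2,v_4], [v_2,v_3,v_5], [v_2,v_4,v_5]

so the chain groups are C_0 ≅ Z^6, C_1 ≅ Z^12, C_2 ≅ Z^8.

Boundary ∂_1: C_1 → C_0 is given by ∂[p,q] = [q] − [p].
This gives a 6×12 integer matrix of rank 5; reducing to Smith normal form yields diagonal entries (1,1,1,1,1).

The boundary map ∂_2: C_2 → C_1 acts by ∂[p,q,r] = [q,r] − [p,r] + [p,q]. For instance
  ∂[v_0,v_1,v_4] = [v_1,v_4] − [v_0,v_4] + [v_0,v_1],
  ∂[v_2,v_3,v_5] = [v_3,v_5] − [v_2,v_5] + [v_2,v_3].
The resulting 12×8 matrix has rank 7, and its Smith normal form has invariant factors (1,1,1,1,1,1,1).

Reading off H_k = ker ∂_k / im ∂_{k+1}:

  H_0: rank C_0 − rank ∂_1 = 6 − 5 = 1, and the invariant factors of ∂_1 are all 1, so H_0 = Z.
  H_1: rank ker ∂_1 − rank ∂_2 = (12 − 5) − 7 = 0, and the invariant factors of ∂_2 are all 1, so H_1 = 0.
  H_2: rank ker ∂_2 − rank ∂_3 = (8 − 7) − 0 = 1, and there is no ∂_3, so H_2 = Z.

As a check, the Euler characteristic is 6 − 12 + 8 = 2, which agrees with 1 − 0 + 1 = 2.

Hence the Betti numbers are b_0 = 1, b_1 = 0, b_2 = 1.

b_0 = 1, b_1 = 0, b_2 = 1.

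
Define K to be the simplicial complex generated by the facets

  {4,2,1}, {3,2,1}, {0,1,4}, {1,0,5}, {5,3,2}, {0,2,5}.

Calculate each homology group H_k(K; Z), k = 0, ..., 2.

H_0 = Z,  H_1 = Z,  H_2 = 0.

Take the total order 0 < 1 < 2 < 3 < 4 < 5 on the vertex set. Then K (dimension 2) consists of the simplices:

  0-simplices (6): [0], [1], [2], [3], [4], [5]
  1-simplices (12): [0,1], [0,2], [0,4], [0,5], [1,2], [1,3], [1,4], [1,5], [2,3], [2,4], [2,5], [3,5]
  2-simplices (6): [0,1,4], [0,1,5], [0,2,5], [1,2,3], [1,2,4], [2,3,5]

so the chain groups are C_0 ≅ Z^6, C_1 ≅ Z^12, C_2 ≅ Z^6.

Boundary ∂_1: C_1 → C_0 maps an edge to its endpoints' difference, ∂[p,q] = q − p. For instance
  ∂[1,3] = [3] − [1].
As a 6×12 matrix over Z this has rank 5, with invariant factors (1,1,1,1,1).

The boundary map ∂_2: C_2 → C_1 acts by ∂[p,q,r] = [q,r] − [p,r] + [p,q]. For instance
  ∂[1,2,4] = [2,4] − [1,4] + [1,2],
  ∂[0,1,5] = [1,5] − [0,5] + [0,1].
This gives a 12×6 integer matrix of rank 6; reducing to Smith normal form yields diagonal entries (1,1,1,1,1,1).

Computing H_k = (kernel of ∂_k) / (image of ∂_{k+1}):

  H_0: rank C_0 − rank ∂_1 = 6 − 5 = 1, and the invariant factors of ∂_1 are all 1, so H_0 = Z.
  H_1: rank ker ∂_1 − rank ∂_2 = (12 − 5) − 6 = 1, and the invariant factors of ∂_2 are all 1, so H_1 = Z.
  H_2: rank ker ∂_2 − rank ∂_3 = (6 − 6) − 0 = 0, and there is no ∂_3, so H_2 = 0.

As a check, the Euler characteristic is 6 − 12 + 6 = 0, which agrees with 1 − 1 + 0 = 0.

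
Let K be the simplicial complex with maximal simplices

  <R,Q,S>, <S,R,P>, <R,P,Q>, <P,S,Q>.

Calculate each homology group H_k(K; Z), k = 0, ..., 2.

H_0 = Z,  H_1 = 0,  H_2 = Z.

Fix the vertex order P < Q < R < S and write every simplex with vertices in increasing order. Then dim K = 2 and the simplices of K are:

  0-simplices (4): P, Q, R, S
  1-simplices (6): PQ, PR, PS, QR, QS, RS
  2-simplices (4): PQR, PQS, PRS, QRS

Hence C_0 ≅ Z^4, C_1 ≅ Z^6, C_2 ≅ Z^4.

The boundary map ∂_1: C_1 → C_0 is given by ∂[p,q] = [q] − [p].
As a 4×6 matrix over Z this has rank 3, with invariant factors (1,1,1).

∂_2: C_2 → C_1 sends each 2-simplex [p,q,r] to [q,r] − [p,r] + [p,q]. For instance
  ∂QRS = RS − QS + QR,
  ∂PRS = RS − PS + PR.
The resulting 6×4 matrix has rank 3, and its Smith normal form has invariant factors (1,1,1).

From H_k ≅ ker(∂_k) / im(∂_{k+1}) we obtain:

  H_0: rank C_0 − rank ∂_1 = 4 − 3 = 1, and the invariant factors of ∂_1 are all 1, so H_0 ≅ Z.
  H_1: rank ker ∂_1 − rank ∂_2 = (6 − 3) − 3 = 0, and the invariant factors of ∂_2 are all 1, so H_1 ≅ 0.
  H_2: rank ker ∂_2 − rank ∂_3 = (4 − 3) − 0 = 1, and there is no ∂_3, so H_2 ≅ Z.

As a check, the Euler characteristic is 4 − 6 + 4 = 2, which agrees with 1 − 0 + 1 = 2.
(K is a triangulation of the 2-sphere S^2.)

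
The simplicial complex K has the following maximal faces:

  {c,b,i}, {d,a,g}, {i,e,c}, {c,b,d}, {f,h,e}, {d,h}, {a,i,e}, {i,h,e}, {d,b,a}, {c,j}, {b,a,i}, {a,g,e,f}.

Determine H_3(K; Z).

Fix the vertex order a < b < c < d < e < f < g < h < i < j and write every simplex with vertices in increasing order. Then dim K = 3 and the simplices of K are:

  0-simplices (10): a, b, c, d, e, f, g, h, i, j
  1-simplices (22): ab, ad, ae, af, ag, ai, bc, bd, bi, cd, ce, ci, cj, dg, dh, ef, eg, eh, ei, fg, fh, hi
  2-simplices (13): abd, abi, adg, aef, aeg, aei, afg, bcd, bci, cei, efg, efh, ehi
  3-simplices (1): aefg

Hence C_0 ≅ Z^10, C_1 ≅ Z^22, C_2 ≅ Z^13, C_3 ≅ Z^1.

∂_1: C_1 → C_0 maps an edge to its endpoints' difference, ∂[p,q] = q − p. For instance
  ∂fh = h − f.
The 10×22 boundary matrix has rank 9 and Smith normal form diag(1,1,1,1,1,1,1,1,1).

∂_2: C_2 → C_1 acts by ∂[p,q,r] = [q,r] − [p,r] + [p,q]. For instance
  ∂abd = bd − ad + ab,
  ∂aef = ef − af + ae.
The resulting 22×13 matrix has rank 12, and its Smith normal form has invariant factors (1,1,1,1,1,1,1,1,1,1,1,1).

∂_3: C_3 → C_2 sends each 3-simplex σ to the alternating sum Σ_i (−1)^i (σ with its i-th vertex removed). For instance
  ∂aefg = efg − afg + aeg − aef.
As a 13×1 matrix over Z this has rank 1, with invariant factors (1).

Now H_k = ker ∂_k / im ∂_{k+1}, so:

  H_3: rank ker ∂_3 − rank ∂_4 = (1 − 1) − 0 = 0, and there is no ∂_4, so H_3 ≅ 0.

H_3 ≅ 0.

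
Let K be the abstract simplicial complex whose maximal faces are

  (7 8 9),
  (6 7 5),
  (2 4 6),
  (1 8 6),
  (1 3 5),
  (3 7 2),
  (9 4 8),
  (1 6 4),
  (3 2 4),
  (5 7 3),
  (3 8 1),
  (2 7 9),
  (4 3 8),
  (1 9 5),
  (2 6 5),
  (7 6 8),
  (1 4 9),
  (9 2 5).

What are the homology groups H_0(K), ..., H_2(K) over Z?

K has 9 vertices, 27 edges, 18 triangles.
rank ∂_0 = 0, rank ∂_1 = 8 ⇒ b_0 = 9 − 0 − 8 = 1; all invariant factors of ∂_1 are 1 so no torsion. So H_0 = Z.
rank ∂_1 = 8, rank ∂_2 = 18 ⇒ b_1 = 27 − 8 − 18 = 1; ∂_2 has invariant factor(s) [2] giving torsion. So H_1 = Z ⊕ Z/2Z.
rank ∂_2 = 18, rank ∂_3 = 0 ⇒ b_2 = 18 − 18 − 0 = 0. So H_2 = 0.

H_0 ≅ Z,  H_1 ≅ Z ⊕ Z/2Z,  H_2 = 0.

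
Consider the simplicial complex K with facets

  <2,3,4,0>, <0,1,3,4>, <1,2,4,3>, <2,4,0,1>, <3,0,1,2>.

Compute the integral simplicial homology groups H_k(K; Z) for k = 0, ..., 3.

H_0 = Z,  H_1 = 0,  H_2 = 0,  H_3 = Z.

Take the total order 0 < 1 < 2 < 3 < 4 on the vertex set. Then K (dimension 3) consists of the simplices:

  0-simplices (5): [0], [1], [2], [3], [4]
  1-simplices (10): [0,1], [0,2], [0,3], [0,4], [1,2], [1,3], [1,4], [2,3], [2,4], [3,4]
  2-simplices (10): [0,1,2], [0,1,3], [0,1,4], [0,2,3], [0,2,4], [0,3,4], [1,2,3], [1,2,4], [1,3,4], [2,3,4]
  3-simplices (5): [0,1,2,3], [0,1,2,4], [0,1,3,4], [0,2,3,4], [1,2,3,4]

giving chain groups C_0 ≅ Z^5, C_1 ≅ Z^10, C_2 ≅ Z^10, C_3 ≅ Z^5.

∂_1: C_1 → C_0 is given by ∂[p,q] = [q] − [p].
The resulting 5×10 matrix has rank 4, and its Smith normal form has invariant factors (1,1,1,1).

The boundary map ∂_2: C_2 → C_1 acts by ∂[p,q,r] = [q,r] − [p,r] + [p,q]. For instance
  ∂[0,1,4] = [1,4] − [0,4] + [0,1],
  ∂[1,3,4] = [3,4] − [1,4] + [1,3].
This gives a 10×10 integer matrix of rank 6; reducing to Smith normal form yields diagonal entries (1,1,1,1,1,1).

∂_3: C_3 → C_2 sends each 3-simplex σ to the alternating sum Σ_i (−1)^i (σ with its i-th vertex removed). For instance
  ∂[0,1,2,3] = [1,2,3] − [0,2,3] + [0,1,3] − [0,1,2],
  ∂[0,2,3,4] = [2,3,4] − [0,3,4] + [0,2,4] − [0,2,3].
As a 10×5 matrix over Z this has rank 4, with invariant factors (1,1,1,1).

Now H_k = ker ∂_k / im ∂_{k+1}, so:

  H_0: rank C_0 − rank ∂_1 = 5 − 4 = 1, and the invariant factors of ∂_1 are all 1, so H_0 ≅ Z.
  H_1: rank ker ∂_1 − rank ∂_2 = (10 − 4) − 6 = 0, and the invariant factors of ∂_2 are all 1, so H_1 ≅ 0.
  H_2: rank ker ∂_2 − rank ∂_3 = (10 − 6) − 4 = 0, and the invariant factors of ∂_3 are all 1, so H_2 ≅ 0.
  H_3: rank ker ∂_3 − rank ∂_4 = (5 − 4) − 0 = 1, and there is no ∂_4, so H_3 ≅ Z.

As a check, the Euler characteristic is 5 − 10 + 10 − 5 = 0, which agrees with 1 − 0 + 0 − 1 = 0.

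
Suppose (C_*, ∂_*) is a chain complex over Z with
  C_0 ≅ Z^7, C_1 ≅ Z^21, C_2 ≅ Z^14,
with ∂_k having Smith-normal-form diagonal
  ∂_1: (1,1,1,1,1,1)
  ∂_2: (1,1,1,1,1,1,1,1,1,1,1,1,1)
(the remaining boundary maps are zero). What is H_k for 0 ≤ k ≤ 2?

H_0 = Z,  H_1 = Z^2,  H_2 = Z.

H_0: b_0 = 7 − 0 − 6 = 1; torsion from ∂_1 factors > 1: none. So H_0 = Z.
H_1: b_1 = 21 − 6 − 13 = 2; torsion from ∂_2 factors > 1: none. So H_1 = Z^2.
H_2: b_2 = 14 − 13 − 0 = 1; torsion from ∂_3 factors > 1: none. So H_2 = Z.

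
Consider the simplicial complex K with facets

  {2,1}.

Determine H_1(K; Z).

H_1 = 0.

K has 2 vertices, 1 edge.
rank ∂_1 = 1, rank ∂_2 = 0 ⇒ b_1 = 1 − 1 − 0 = 0. So H_1 ≅ 0.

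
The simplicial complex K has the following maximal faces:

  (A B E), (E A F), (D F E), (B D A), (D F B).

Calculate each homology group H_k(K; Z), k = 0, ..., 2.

Order the vertices as A < B < D < E < F. Listing each simplex with vertices in this order, K has dimension 2 with simplices:

  0-simplices (5): A, B, D, E, F
  1-simplices (10): AB, AD, AE, AF, BD, BE, BF, DE, DF, EF
  2-simplices (5): ABD, ABE, AEF, BDF, DEF

giving chain groups C_0 ≅ Z^5, C_1 ≅ Z^10, C_2 ≅ Z^5.

∂_1: C_1 → C_0 is given by ∂[p,q] = [q] − [p].
The resulting 5×10 matrix has rank 4, and its Smith normal form has invariant factors (1,1,1,1).

∂_2: C_2 → C_1 sends each 2-simplex [p,q,r] to [q,r] − [p,r] + [p,q]. For instance
  ∂ABD = BD − AD + AB,
  ∂AEF = EF − AF + AE.
The resulting 10×5 matrix has rank 5, and its Smith normal form has invariant factors (1,1,1,1,1).

From H_k ≅ ker(∂_k) / im(∂_{k+1}) we obtain:

  H_0: rank C_0 − rank ∂_1 = 5 − 4 = 1, and the invariant factors of ∂_1 are all 1, so H_0 ≅ Z.
  H_1: rank ker ∂_1 − rank ∂_2 = (10 − 4) − 5 = 1, and the invariant factors of ∂_2 are all 1, so H_1 ≅ Z.
  H_2: rank ker ∂_2 − rank ∂_3 = (5 − 5) − 0 = 0, and there is no ∂_3, so H_2 ≅ 0.

H_0 ≅ Z,  H_1 ≅ Z,  H_2 = 0.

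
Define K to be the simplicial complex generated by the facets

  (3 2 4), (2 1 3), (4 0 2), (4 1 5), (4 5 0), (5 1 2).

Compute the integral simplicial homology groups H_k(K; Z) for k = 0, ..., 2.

K has 6 vertices, 12 edges, 6 triangles.
rank ∂_0 = 0, rank ∂_1 = 5 ⇒ b_0 = 6 − 0 − 5 = 1; all invariant factors of ∂_1 are 1 so no torsion. So H_0 = Z.
rank ∂_1 = 5, rank ∂_2 = 6 ⇒ b_1 = 12 − 5 − 6 = 1; all invariant factors of ∂_2 are 1 so no torsion. So H_1 = Z.
rank ∂_2 = 6, rank ∂_3 = 0 ⇒ b_2 = 6 − 6 − 0 = 0. So H_2 = 0.

H_0 ≅ Z,  H_1 ≅ Z,  H_2 = 0.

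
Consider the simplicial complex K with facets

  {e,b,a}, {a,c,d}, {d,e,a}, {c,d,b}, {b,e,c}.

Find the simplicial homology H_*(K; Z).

H_0 ≅ Z,  H_1 ≅ Z,  H_2 = 0.

Take the total order a < b < c < d < e on the vertex set. Then K (dimension 2) consists of the simplices:

  0-simplices (5): a, b, c, d, e
  1-simplices (10): ab, ac, ad, ae, bc, bd, be, cd, ce, de
  2-simplices (5): abe, acd, ade, bcd, bce

so the chain groups are C_0 ≅ Z^5, C_1 ≅ Z^10, C_2 ≅ Z^5.

The boundary map ∂_1: C_1 → C_0 is given by ∂[p,q] = [q] − [p].
The 5×10 boundary matrix has rank 4 and Smith normal form diag(1,1,1,1).

The boundary map ∂_2: C_2 → C_1 maps a triangle to the signed sum of its edges. For instance
  ∂acd = cd − ad + ac,
  ∂abe = be − ae + ab.
The 10×5 boundary matrix has rank 5 and Smith normal form diag(1,1,1,1,1).

Now H_k = ker ∂_k / im ∂_{k+1}, so:

  H_0: rank C_0 − rank ∂_1 = 5 − 4 = 1, and the invariant factors of ∂_1 are all 1, so H_0 ≅ Z.
  H_1: rank ker ∂_1 − rank ∂_2 = (10 − 4) − 5 = 1, and the invariant factors of ∂_2 are all 1, so H_1 ≅ Z.
  H_2: rank ker ∂_2 − rank ∂_3 = (5 − 5) − 0 = 0, and there is no ∂_3, so H_2 ≅ 0.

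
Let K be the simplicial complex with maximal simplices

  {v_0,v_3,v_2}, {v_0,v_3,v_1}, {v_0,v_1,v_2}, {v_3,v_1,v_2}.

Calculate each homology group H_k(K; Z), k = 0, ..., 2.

H_0 ≅ Z,  H_1 = 0,  H_2 ≅ Z.

K has 4 vertices, 6 edges, 4 triangles.
rank ∂_0 = 0, rank ∂_1 = 3 ⇒ b_0 = 4 − 0 − 3 = 1; all invariant factors of ∂_1 are 1 so no torsion. So H_0 ≅ Z.
rank ∂_1 = 3, rank ∂_2 = 3 ⇒ b_1 = 6 − 3 − 3 = 0; all invariant factors of ∂_2 are 1 so no torsion. So H_1 ≅ 0.
rank ∂_2 = 3, rank ∂_3 = 0 ⇒ b_2 = 4 − 3 − 0 = 1. So H_2 ≅ Z.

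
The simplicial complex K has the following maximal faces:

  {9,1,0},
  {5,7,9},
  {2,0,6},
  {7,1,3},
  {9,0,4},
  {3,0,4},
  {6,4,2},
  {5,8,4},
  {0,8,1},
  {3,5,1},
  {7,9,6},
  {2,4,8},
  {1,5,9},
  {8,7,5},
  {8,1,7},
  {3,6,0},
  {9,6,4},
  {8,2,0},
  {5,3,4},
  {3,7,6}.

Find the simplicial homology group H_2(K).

Take the total order 0 < 1 < 2 < 3 < 4 < 5 < 6 < 7 < 8 < 9 on the vertex set. Then K (dimension 2) consists of the simplices:

  0-simplices (10): [0], [1], [2], [3], [4], [5], [6], [7], [8], [9]
  1-simplices (30): (30 of them)
  2-simplices (20): (20 of them)

so the chain groups are C_0 ≅ Z^10, C_1 ≅ Z^30, C_2 ≅ Z^20.

∂_1: C_1 → C_0 maps an edge to its endpoints' difference, ∂[p,q] = q − p. For instance
  ∂[1,3] = [3] − [1].
This gives a 10×30 integer matrix of rank 9; reducing to Smith normal form yields diagonal entries (1,1,1,1,1,1,1,1,1).

∂_2: C_2 → C_1 maps a triangle to the signed sum of its edges. For instance
  ∂[0,3,6] = [3,6] − [0,6] + [0,3],
  ∂[4,5,8] = [5,8] − [4,8] + [4,5].
As a 30×20 matrix over Z this has rank 20, with invariant factors (1,1,1,1,1,1,1,1,1,1,1,1,1,1,1,1,1,1,1,2).

Now H_k = ker ∂_k / im ∂_{k+1}, so:

  H_2: rank ker ∂_2 − rank ∂_3 = (20 − 20) − 0 = 0, and there is no ∂_3, so H_2 ≅ 0.

H_2 = 0.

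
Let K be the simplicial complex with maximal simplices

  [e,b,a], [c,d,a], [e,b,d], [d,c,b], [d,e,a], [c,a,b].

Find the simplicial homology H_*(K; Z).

Fix the vertex order a < b < c < d < e and write every simplex with vertices in increasing order. Then dim K = 2 and the simplices of K are:

  0-simplices (5): a, b, c, d, e
  1-simplices (9): ab, ac, ad, ae, bc, bd, be, cd, de
  2-simplices (6): abc, abe, acd, ade, bcd, bde

giving chain groups C_0 ≅ Z^5, C_1 ≅ Z^9, C_2 ≅ Z^6.

Boundary ∂_1: C_1 → C_0 sends each edge [p,q] (with p < q) to q − p. For instance
  ∂ab = b − a.
This gives a 5×9 integer matrix of rank 4; reducing to Smith normal form yields diagonal entries (1,1,1,1).

Boundary ∂_2: C_2 → C_1 sends each 2-simplex [p,q,r] to [q,r] − [p,r] + [p,q]. For instance
  ∂acd = cd − ad + ac,
  ∂ade = de − ae + ad.
The 9×6 boundary matrix has rank 5 and Smith normal form diag(1,1,1,1,1).

From H_k ≅ ker(∂_k) / im(∂_{k+1}) we obtain:

  H_0: rank C_0 − rank ∂_1 = 5 − 4 = 1, and the invariant factors of ∂_1 are all 1, so H_0 = Z.
  H_1: rank ker ∂_1 − rank ∂_2 = (9 − 4) − 5 = 0, and the invariant factors of ∂_2 are all 1, so H_1 = 0.
  H_2: rank ker ∂_2 − rank ∂_3 = (6 − 5) − 0 = 1, and there is no ∂_3, so H_2 = Z.

H_0 ≅ Z,  H_1 = 0,  H_2 ≅ Z.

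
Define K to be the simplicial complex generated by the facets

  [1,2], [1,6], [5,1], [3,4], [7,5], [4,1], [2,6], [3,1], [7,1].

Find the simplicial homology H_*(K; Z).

H_0 = Z,  H_1 = Z^3.

Fix the vertex order 1 < 2 < 3 < 4 < 5 < 6 < 7 and write every simplex with vertices in increasing order. Then dim K = 1 and the simplices of K are:

  0-simplices (7): [1], [2], [3], [4], [5], [6], [7]
  1-simplices (9): [1,2], [1,3], [1,4], [1,5], [1,6], [1,7], [2,6], [3,4], [5,7]

giving chain groups C_0 ≅ Z^7, C_1 ≅ Z^9.

∂_1: C_1 → C_0 is given by ∂[p,q] = [q] − [p]. For instance
  ∂[1,7] = [7] − [1].
As a 7×9 matrix over Z this has rank 6, with invariant factors (1,1,1,1,1,1).

Reading off H_k = ker ∂_k / im ∂_{k+1}:

  H_0: rank C_0 − rank ∂_1 = 7 − 6 = 1, and the invariant factors of ∂_1 are all 1, so H_0 ≅ Z.
  H_1: rank ker ∂_1 − rank ∂_2 = (9 − 6) − 0 = 3, and there is no ∂_2, so H_1 ≅ Z^3.

As a check, the Euler characteristic is 7 − 9 = -2, which agrees with 1 − 3 = -2.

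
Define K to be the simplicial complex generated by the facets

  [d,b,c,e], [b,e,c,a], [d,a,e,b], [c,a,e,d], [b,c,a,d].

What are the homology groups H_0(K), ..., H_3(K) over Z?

H_0 = Z,  H_1 = 0,  H_2 = 0,  H_3 = Z.

We work with the vertex ordering a < b < c < d < e. The simplices of K, each written with vertices in increasing order, are:

  0-simplices (5): a, b, c, d, e
  1-simplices (10): ab, ac, ad, ae, bc, bd, be, cd, ce, de
  2-simplices (10): abc, abd, abe, acd, ace, ade, bcd, bce, bde, cde
  3-simplices (5): abcd, abce, abde, acde, bcde

giving chain groups C_0 ≅ Z^5, C_1 ≅ Z^10, C_2 ≅ Z^10, C_3 ≅ Z^5.

The boundary map ∂_1: C_1 → C_0 maps an edge to its endpoints' difference, ∂[p,q] = q − p. For instance
  ∂cd = d − c.
The 5×10 boundary matrix has rank 4 and Smith normal form diag(1,1,1,1).

Boundary ∂_2: C_2 → C_1 maps a triangle to the signed sum of its edges. For instance
  ∂abc = bc − ac + ab,
  ∂ace = ce − ae + ac.
This gives a 10×10 integer matrix of rank 6; reducing to Smith normal form yields diagonal entries (1,1,1,1,1,1).

∂_3: C_3 → C_2 sends each 3-simplex σ to the alternating sum Σ_i (−1)^i (σ with its i-th vertex removed). For instance
  ∂abce = bce − ace + abe − abc,
  ∂abcd = bcd − acd + abd − abc.
As a 10×5 matrix over Z this has rank 4, with invariant factors (1,1,1,1).

Reading off H_k = ker ∂_k / im ∂_{k+1}:

  H_0: rank C_0 − rank ∂_1 = 5 − 4 = 1, and the invariant factors of ∂_1 are all 1, so H_0 = Z.
  H_1: rank ker ∂_1 − rank ∂_2 = (10 − 4) − 6 = 0, and the invariant factors of ∂_2 are all 1, so H_1 = 0.
  H_2: rank ker ∂_2 − rank ∂_3 = (10 − 6) − 4 = 0, and the invariant factors of ∂_3 are all 1, so H_2 = 0.
  H_3: rank ker ∂_3 − rank ∂_4 = (5 − 4) − 0 = 1, and there is no ∂_4, so H_3 = Z.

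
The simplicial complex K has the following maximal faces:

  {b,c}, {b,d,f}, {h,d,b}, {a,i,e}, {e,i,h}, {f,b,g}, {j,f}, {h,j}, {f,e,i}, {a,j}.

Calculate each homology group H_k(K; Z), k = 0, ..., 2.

We work with the vertex ordering a < b < c < d < e < f < g < h < i < j. The simplices of K, each written with vertices in increasing order, are:

  0-simplices (10): a, b, c, d, e, f, g, h, i, j
  1-simplices (18): ae, ai, aj, bc, bd, bf, bg, bh, df, dh, ef, eh, ei, fg, fi, fj, hi, hj
  2-simplices (6): aei, bdf, bdh, bfg, efi, ehi

so the chain groups are C_0 ≅ Z^10, C_1 ≅ Z^18, C_2 ≅ Z^6.

∂_1: C_1 → C_0 is given by ∂[p,q] = [q] − [p]. For instance
  ∂bf = f − b.
This gives a 10×18 integer matrix of rank 9; reducing to Smith normal form yields diagonal entries (1,1,1,1,1,1,1,1,1).

∂_2: C_2 → C_1 maps a triangle to the signed sum of its edges. For instance
  ∂efi = fi − ei + ef,
  ∂bfg = fg − bg + bf.
This gives a 18×6 integer matrix of rank 6; reducing to Smith normal form yields diagonal entries (1,1,1,1,1,1).

Computing H_k = (kernel of ∂_k) / (image of ∂_{k+1}):

  H_0: rank C_0 − rank ∂_1 = 10 − 9 = 1, and the invariant factors of ∂_1 are all 1, so H_0 ≅ Z.
  H_1: rank ker ∂_1 − rank ∂_2 = (18 − 9) − 6 = 3, and the invariant factors of ∂_2 are all 1, so H_1 ≅ Z^3.
  H_2: rank ker ∂_2 − rank ∂_3 = (6 − 6) − 0 = 0, and there is no ∂_3, so H_2 ≅ 0.

H_0 ≅ Z,  H_1 ≅ Z^3,  H_2 = 0.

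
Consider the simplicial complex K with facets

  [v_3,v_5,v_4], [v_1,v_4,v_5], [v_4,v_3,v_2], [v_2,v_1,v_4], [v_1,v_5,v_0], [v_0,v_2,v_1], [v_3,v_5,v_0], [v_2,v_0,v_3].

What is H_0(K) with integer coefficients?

H_0 = Z.

We work with the vertex ordering v_0 < v_1 < v_2 < v_3 < v_4 < v_5. The simplices of K, each written with vertices in increasing order, are:

  0-simplices (6): [v_0], [v_1], [v_2], [v_3], [v_4], [v_5]
  1-simplices (12): [v_0,v_1], [v_0,v_2], [v_0,v_3], [v_0,v_5], [v_1,v_2], [v_1,v_4], [v_1,v_5], [v_2,v_3], [v_2,v_4], [v_3,v_4], [v_3,v_5], [v_4,v_5]
  2-simplices (8): [v_0,v_1,v_2], [v_0,v_1,v_5], [v_0,v_2,v_3], [v_0,v_3,v_5], [v_1,v_2,v_4], [v_1,v_4,v_5], [v_2,v_3,v_4], [v_3,v_4,v_5]

giving chain groups C_0 ≅ Z^6, C_1 ≅ Z^12, C_2 ≅ Z^8.

The boundary map ∂_1: C_1 → C_0 sends each edge [p,q] (with p < q) to q − p. For instance
  ∂[v_1,v_5] = [v_5] − [v_1].
This gives a 6×12 integer matrix of rank 5; reducing to Smith normal form yields diagonal entries (1,1,1,1,1).

∂_2: C_2 → C_1 sends each 2-simplex [p,q,r] to [q,r] − [p,r] + [p,q]. For instance
  ∂[v_0,v_3,v_5] = [v_3,v_5] − [v_0,v_5] + [v_0,v_3],
  ∂[v_3,v_4,v_5] = [v_4,v_5] − [v_3,v_5] + [v_3,v_4].
The resulting 12×8 matrix has rank 7, and its Smith normal form has invariant factors (1,1,1,1,1,1,1).

Computing H_k = (kernel of ∂_k) / (image of ∂_{k+1}):

  H_0: rank C_0 − rank ∂_1 = 6 − 5 = 1, and the invariant factors of ∂_1 are all 1, so H_0 ≅ Z.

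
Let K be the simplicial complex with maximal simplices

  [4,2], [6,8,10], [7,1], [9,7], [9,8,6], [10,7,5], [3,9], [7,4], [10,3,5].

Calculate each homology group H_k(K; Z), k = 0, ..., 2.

H_0 ≅ Z,  H_1 ≅ Z^2,  H_2 = 0.

Take the total order 1 < 2 < 3 < 4 < 5 < 6 < 7 < 8 < 9 < 10 on the vertex set. Then K (dimension 2) consists of the simplices:

  0-simplices (10): [1], [2], [3], [4], [5], [6], [7], [8], [9], [10]
  1-simplices (15): [1,7], [2,4], [3,5], [3,9], [3,10], [4,7], [5,7], [5,10], [6,8], [6,9], [6,10], [7,9], [7,10], [8,9], [8,10]
  2-simplices (4): [3,5,10], [5,7,10], [6,8,9], [6,8,10]

giving chain groups C_0 ≅ Z^10, C_1 ≅ Z^15, C_2 ≅ Z^4.

∂_1: C_1 → C_0 is given by ∂[p,q] = [q] − [p]. For instance
  ∂[6,8] = [8] − [6].
This gives a 10×15 integer matrix of rank 9; reducing to Smith normal form yields diagonal entries (1,1,1,1,1,1,1,1,1).

Boundary ∂_2: C_2 → C_1 maps a triangle to the signed sum of its edges. For instance
  ∂[5,7,10] = [7,10] − [5,10] + [5,7],
  ∂[3,5,10] = [5,10] − [3,10] + [3,5].
The resulting 15×4 matrix has rank 4, and its Smith normal form has invariant factors (1,1,1,1).

Now H_k = ker ∂_k / im ∂_{k+1}, so:

  H_0: rank C_0 − rank ∂_1 = 10 − 9 = 1, and the invariant factors of ∂_1 are all 1, so H_0 = Z.
  H_1: rank ker ∂_1 − rank ∂_2 = (15 − 9) − 4 = 2, and the invariant factors of ∂_2 are all 1, so H_1 = Z^2.
  H_2: rank ker ∂_2 − rank ∂_3 = (4 − 4) − 0 = 0, and there is no ∂_3, so H_2 = 0.

As a check, the Euler characteristic is 10 − 15 + 4 = -1, which agrees with 1 − 2 + 0 = -1.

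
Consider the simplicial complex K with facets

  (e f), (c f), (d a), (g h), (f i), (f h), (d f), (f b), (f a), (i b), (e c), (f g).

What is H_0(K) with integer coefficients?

Fix the vertex order a < b < c < d < e < f < g < h < i and write every simplex with vertices in increasing order. Then dim K = 1 and the simplices of K are:

  0-simplices (9): a, b, c, d, e, f, g, h, i
  1-simplices (12): ad, af, bf, bi, ce, cf, df, ef, fg, fh, fi, gh

so the chain groups are C_0 ≅ Z^9, C_1 ≅ Z^12.

∂_1: C_1 → C_0 sends each edge [p,q] (with p < q) to q − p. For instance
  ∂ce = e − c.
As a 9×12 matrix over Z this has rank 8, with invariant factors (1,1,1,1,1,1,1,1).

Reading off H_k = ker ∂_k / im ∂_{k+1}:

  H_0: rank C_0 − rank ∂_1 = 9 − 8 = 1, and the invariant factors of ∂_1 are all 1, so H_0 ≅ Z.

(K is a triangulation of a wedge of 4 circles.)

H_0 = Z.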